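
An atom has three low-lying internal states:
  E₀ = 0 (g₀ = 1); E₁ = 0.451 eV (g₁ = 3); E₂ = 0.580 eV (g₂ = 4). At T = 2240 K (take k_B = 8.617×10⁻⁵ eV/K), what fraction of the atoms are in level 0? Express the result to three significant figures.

0.672

k_BT = 8.617×10⁻⁵ × 2240 K = 0.19302 eV.
Eᵢ/kT = 0, 2.3365, 3.0049.
Z = Σ gᵢe^(−Eᵢ/kT) = 1·e^(−0) + 3·e^(−2.3365) + 4·e^(−3.0049) = 1.0000 + 0.29000 + 0.19817 = 1.4882.
P₀ = g₀ e^(−E₀/kT) / Z = 1.0000/1.4882 = 0.672.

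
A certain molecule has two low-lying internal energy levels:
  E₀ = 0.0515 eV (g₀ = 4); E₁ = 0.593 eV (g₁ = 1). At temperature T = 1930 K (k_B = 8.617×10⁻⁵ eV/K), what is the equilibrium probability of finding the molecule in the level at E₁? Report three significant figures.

0.00954

k_BT = 8.617×10⁻⁵ × 1930 K = 0.16631 eV.
Eᵢ/kT = 0.30966, 3.5656.
Z = Σ gᵢe^(−Eᵢ/kT) = 4·e^(−0.30966) + 1·e^(−3.5656) = 2.9348 + 0.028280 = 2.9631.
P₁ = g₁ e^(−E₁/kT) / Z = 0.028280/2.9631 = 0.00954.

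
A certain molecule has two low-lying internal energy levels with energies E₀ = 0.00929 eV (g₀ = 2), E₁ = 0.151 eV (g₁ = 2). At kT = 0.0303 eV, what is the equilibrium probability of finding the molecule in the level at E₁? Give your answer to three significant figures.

0.00922

Eᵢ/kT = 0.30660, 4.9835.
Z = Σ gᵢe^(−Eᵢ/kT) = 2·e^(−0.30660) + 2·e^(−4.9835) = 1.4719 + 0.013700 = 1.4856.
P₁ = g₁ e^(−E₁/kT) / Z = 0.013700/1.4856 = 0.00922.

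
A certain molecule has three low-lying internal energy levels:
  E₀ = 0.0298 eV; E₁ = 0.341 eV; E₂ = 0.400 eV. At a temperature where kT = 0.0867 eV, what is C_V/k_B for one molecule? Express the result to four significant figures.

0.5631

Eᵢ/kT = 0.343714, 3.93310, 4.61361.
Z = Σ e^(−Eᵢ/kT) = e^(−0.343714) + e^(−3.93310) + e^(−4.61361) = 0.709132 + 0.0195829 + 0.00991596 = 0.738631.
⟨E⟩ = 0.0430205 eV, ⟨E²⟩ = 0.00608343 eV².
C_V/k_B = (⟨E²⟩ − ⟨E⟩²)/(kT)² = (0.00608343 − 0.00185076)/0.00751689 = 0.5631.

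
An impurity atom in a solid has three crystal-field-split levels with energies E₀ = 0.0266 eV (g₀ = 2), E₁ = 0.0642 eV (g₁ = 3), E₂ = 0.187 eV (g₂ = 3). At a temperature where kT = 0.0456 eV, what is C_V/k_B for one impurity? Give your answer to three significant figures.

0.418

Eᵢ/kT = 0.58333, 1.4079, 4.1009.
Z = Σ gᵢe^(−Eᵢ/kT) = 2·e^(−0.58333) + 3·e^(−1.4079) + 3·e^(−4.1009) = 1.1161 + 0.73397 + 0.049673 = 1.8997.
⟨E⟩ = 0.045322 eV, ⟨E²⟩ = 0.0029225 eV².
C_V/k_B = (⟨E²⟩ − ⟨E⟩²)/(kT)² = (0.0029225 − 0.0020541)/0.0020794 = 0.418.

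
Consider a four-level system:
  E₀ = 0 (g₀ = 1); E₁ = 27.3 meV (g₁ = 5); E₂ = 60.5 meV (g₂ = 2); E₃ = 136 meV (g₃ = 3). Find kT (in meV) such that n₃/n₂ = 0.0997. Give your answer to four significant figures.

27.85 meV

n₃/n₂ = (g₃/g₂) exp[−(E₃−E₂)/kT] = 0.0997.
⇒ (E₃−E₂)/kT = ln((3/2)/0.0997) = ln(15.0451) = 2.71105.
kT = 75.5 meV / 2.71105 = 27.85 meV.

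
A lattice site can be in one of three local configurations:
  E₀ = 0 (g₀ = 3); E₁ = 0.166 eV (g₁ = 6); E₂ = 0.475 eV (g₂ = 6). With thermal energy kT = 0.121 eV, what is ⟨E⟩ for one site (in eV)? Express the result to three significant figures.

Eᵢ/kT = 0, 1.3719, 3.9256.
Z = Σ gᵢe^(−Eᵢ/kT) = 3·e^(−0) + 6·e^(−1.3719) + 6·e^(−3.9256) = 3.0000 + 1.5217 + 0.11838 = 4.6401.
⟨E⟩ = Σ Eᵢ gᵢe^(−Eᵢ/kT) / Z = (0·3.0000 + 0.166·1.5217 + 0.475·0.11838) / 4.6401 = 0.0666 eV.

0.0666 eV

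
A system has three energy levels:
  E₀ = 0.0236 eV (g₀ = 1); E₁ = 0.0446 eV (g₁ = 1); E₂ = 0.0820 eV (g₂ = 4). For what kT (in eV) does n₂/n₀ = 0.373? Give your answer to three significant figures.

n₂/n₀ = (g₂/g₀) exp[−(E₂−E₀)/kT] = 0.373.
⇒ (E₂−E₀)/kT = ln((4/1)/0.373) = ln(10.724) = 2.3725.
kT = 0.0584 eV / 2.3725 = 0.0246 eV.

0.0246 eV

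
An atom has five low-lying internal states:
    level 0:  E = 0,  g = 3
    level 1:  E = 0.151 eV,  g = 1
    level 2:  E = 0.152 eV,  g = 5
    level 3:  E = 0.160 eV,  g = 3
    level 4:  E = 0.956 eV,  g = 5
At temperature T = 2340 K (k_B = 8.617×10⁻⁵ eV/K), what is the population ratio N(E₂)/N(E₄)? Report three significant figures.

k_BT = 8.617×10⁻⁵ × 2340 K = 0.20164 eV.
n₂/n₄ = (g₂/g₄) exp[−(E₂−E₄)/kT] = (5/5) × exp(−(-0.804 eV)/(0.20164 eV)) = (5/5) × exp(3.9873) = 53.9.

53.9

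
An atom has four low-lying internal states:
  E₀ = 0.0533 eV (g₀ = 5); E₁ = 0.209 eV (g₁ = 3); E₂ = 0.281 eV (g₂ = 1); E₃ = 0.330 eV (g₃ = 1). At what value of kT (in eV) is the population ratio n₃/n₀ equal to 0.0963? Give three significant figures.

0.379 eV

n₃/n₀ = (g₃/g₀) exp[−(E₃−E₀)/kT] = 0.0963.
⇒ (E₃−E₀)/kT = ln((1/5)/0.0963) = ln(2.0768) = 0.73083.
kT = 0.2767 eV / 0.73083 = 0.379 eV.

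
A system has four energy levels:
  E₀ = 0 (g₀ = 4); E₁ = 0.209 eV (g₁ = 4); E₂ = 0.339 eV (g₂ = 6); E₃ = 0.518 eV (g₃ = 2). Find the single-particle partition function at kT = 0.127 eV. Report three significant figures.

Eᵢ/kT = 0, 1.6457, 2.6693, 4.0787.
Z = Σ gᵢe^(−Eᵢ/kT) = 4·e^(−0) + 4·e^(−1.6457) + 6·e^(−2.6693) + 2·e^(−4.0787) = 4.0000 + 0.77151 + 0.41580 + 0.033859 = 5.2212.

Z = 5.22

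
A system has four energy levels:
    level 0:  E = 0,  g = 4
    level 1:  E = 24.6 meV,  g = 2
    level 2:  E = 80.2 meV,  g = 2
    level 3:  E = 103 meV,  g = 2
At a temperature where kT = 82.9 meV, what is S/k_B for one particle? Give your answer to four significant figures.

2.198

Eᵢ/kT = 0, 0.296743, 0.967431, 1.24246.
Z = Σ gᵢe^(−Eᵢ/kT) = 4·e^(−0) + 2·e^(−0.296743) + 2·e^(−0.967431) + 2·e^(−1.24246) = 4.00000 + 1.48647 + 0.760116 + 0.577346 = 6.82393.
⟨E⟩ = Σ EᵢPᵢ = 23.0066 meV.
S/k_B = ln Z + ⟨E⟩/kT = ln(6.82393) + 23.0066/82.9 = 1.92044 + 0.277522 = 2.198.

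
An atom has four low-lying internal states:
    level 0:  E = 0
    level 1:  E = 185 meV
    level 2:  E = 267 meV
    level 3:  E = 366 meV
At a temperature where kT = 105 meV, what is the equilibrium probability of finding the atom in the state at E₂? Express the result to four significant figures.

Eᵢ/kT = 0, 1.76190, 2.54286, 3.48571.
Z = Σ e^(−Eᵢ/kT) = e^(−0) + e^(−1.76190) + e^(−2.54286) + e^(−3.48571) = 1.00000 + 0.171718 + 0.0786412 + 0.0306320 = 1.28099.
P₂ = e^(−E₂/kT) / Z = 0.0786412/1.28099 = 0.06139.

0.06139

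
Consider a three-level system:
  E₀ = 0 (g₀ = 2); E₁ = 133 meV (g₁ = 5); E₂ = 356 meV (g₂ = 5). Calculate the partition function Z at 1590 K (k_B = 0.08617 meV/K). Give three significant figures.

k_BT = 0.08617 × 1590 K = 137.01 meV.
Eᵢ/kT = 0, 0.97073, 2.5984.
Z = Σ gᵢe^(−Eᵢ/kT) = 2·e^(−0) + 5·e^(−0.97073) + 5·e^(−2.5984) = 2.0000 + 1.8940 + 0.37196 = 4.2660.

Z = 4.27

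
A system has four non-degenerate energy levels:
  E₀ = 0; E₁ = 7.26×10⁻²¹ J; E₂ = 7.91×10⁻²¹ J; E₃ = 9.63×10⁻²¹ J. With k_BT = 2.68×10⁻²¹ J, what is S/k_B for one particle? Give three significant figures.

Eᵢ/kT = 0, 2.7090, 2.9515, 3.5933.
Z = Σ e^(−Eᵢ/kT) = e^(−0) + e^(−2.7090) + e^(−2.9515) + e^(−3.5933) = 1.0000 + 0.066603 + 0.052261 + 0.027507 = 1.1464.
⟨E⟩ = Σ EᵢPᵢ = 1.0134 ×10⁻²¹ J.
S/k_B = ln Z + ⟨E⟩/kT = ln(1.1464) + 1.0134/2.68 = 0.13663 + 0.37813 = 0.515.

0.515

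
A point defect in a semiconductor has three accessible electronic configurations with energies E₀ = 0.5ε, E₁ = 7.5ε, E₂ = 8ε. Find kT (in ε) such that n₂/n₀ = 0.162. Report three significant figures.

4.12 ε

n₂/n₀ = exp[−(E₂−E₀)/kT] = 0.162.
⇒ (E₂−E₀)/kT = ln(1/0.162) = ln(6.1728) = 1.8202.
kT = 7.5ε / 1.8202 = 4.12 ε.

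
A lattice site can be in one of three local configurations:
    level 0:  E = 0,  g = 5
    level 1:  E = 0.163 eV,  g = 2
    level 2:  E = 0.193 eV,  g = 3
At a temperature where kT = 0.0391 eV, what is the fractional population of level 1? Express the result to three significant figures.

Eᵢ/kT = 0, 4.1688, 4.9361.
Z = Σ gᵢe^(−Eᵢ/kT) = 5·e^(−0) + 2·e^(−4.1688) + 3·e^(−4.9361) = 5.0000 + 0.030942 + 0.021548 = 5.0525.
P₁ = g₁ e^(−E₁/kT) / Z = 0.030942/5.0525 = 0.00612.

0.00612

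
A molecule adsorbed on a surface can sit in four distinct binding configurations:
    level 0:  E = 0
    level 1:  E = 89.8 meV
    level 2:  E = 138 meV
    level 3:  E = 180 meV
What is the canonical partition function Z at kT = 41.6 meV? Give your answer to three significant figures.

Eᵢ/kT = 0, 2.1587, 3.3173, 4.3269.
Z = Σ e^(−Eᵢ/kT) = e^(−0) + e^(−2.1587) + e^(−3.3173) + e^(−4.3269) = 1.0000 + 0.11548 + 0.036251 + 0.013208 = 1.1649.

Z = 1.16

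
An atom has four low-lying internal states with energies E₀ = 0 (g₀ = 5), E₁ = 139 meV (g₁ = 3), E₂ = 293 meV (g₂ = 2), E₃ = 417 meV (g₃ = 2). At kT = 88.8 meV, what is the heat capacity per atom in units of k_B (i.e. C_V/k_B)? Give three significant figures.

Eᵢ/kT = 0, 1.5653, 3.2995, 4.6959.
Z = Σ gᵢe^(−Eᵢ/kT) = 5·e^(−0) + 3·e^(−1.5653) + 2·e^(−3.2995) + 2·e^(−4.6959) = 5.0000 + 0.62708 + 0.073803 + 0.018265 = 5.7191.
⟨E⟩ = 20.354 meV, ⟨E²⟩ = 3781.7 meV².
C_V/k_B = (⟨E²⟩ − ⟨E⟩²)/(kT)² = (3781.7 − 414.29)/7885.4 = 0.427.

0.427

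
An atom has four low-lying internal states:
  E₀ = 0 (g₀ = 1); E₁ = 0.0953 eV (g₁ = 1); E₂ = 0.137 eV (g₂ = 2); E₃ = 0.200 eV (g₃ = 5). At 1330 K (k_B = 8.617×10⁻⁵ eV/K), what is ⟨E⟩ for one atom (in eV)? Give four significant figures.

k_BT = 8.617×10⁻⁵ × 1330 K = 0.114606 eV.
Eᵢ/kT = 0, 0.831545, 1.19540, 1.74511.
Z = Σ gᵢe^(−Eᵢ/kT) = 1·e^(−0) + 1·e^(−0.831545) + 2·e^(−1.19540) + 5·e^(−1.74511) = 1.00000 + 0.435376 + 0.605166 + 0.873129 = 2.91367.
⟨E⟩ = Σ Eᵢ gᵢe^(−Eᵢ/kT) / Z = (0·1.00000 + 0.0953·0.435376 + 0.137·0.605166 + 0.200·0.873129) / 2.91367 = 0.1026 eV.

0.1026 eV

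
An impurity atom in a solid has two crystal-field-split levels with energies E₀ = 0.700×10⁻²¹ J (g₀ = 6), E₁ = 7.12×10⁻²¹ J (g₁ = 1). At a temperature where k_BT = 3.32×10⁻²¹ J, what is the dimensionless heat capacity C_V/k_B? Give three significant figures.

Eᵢ/kT = 0.21084, 2.1446.
Z = Σ gᵢe^(−Eᵢ/kT) = 6·e^(−0.21084) + 1·e^(−2.1446) = 4.8594 + 0.11711 = 4.9765.
⟨E⟩ = 0.85108, ⟨E²⟩ = 1.6714.
C_V/k_B = (⟨E²⟩ − ⟨E⟩²)/(kT)² = (1.6714 − 0.72434)/11.022 = 0.0859.

0.0859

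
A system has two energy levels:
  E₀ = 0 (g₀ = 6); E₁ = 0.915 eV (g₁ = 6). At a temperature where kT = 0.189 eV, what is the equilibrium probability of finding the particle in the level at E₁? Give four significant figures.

Eᵢ/kT = 0, 4.84127.
Z = Σ gᵢe^(−Eᵢ/kT) = 6·e^(−0) + 6·e^(−4.84127) = 6.00000 + 0.0473821 = 6.04738.
P₁ = g₁ e^(−E₁/kT) / Z = 0.0473821/6.04738 = 0.007835.

0.007835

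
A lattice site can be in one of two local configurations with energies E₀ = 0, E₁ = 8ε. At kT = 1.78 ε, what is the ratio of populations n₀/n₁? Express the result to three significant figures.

89.5

n₀/n₁ = exp[−(E₀−E₁)/kT] = exp(−(-8ε)/(1.78ε)) = exp(4.4944) = 89.5.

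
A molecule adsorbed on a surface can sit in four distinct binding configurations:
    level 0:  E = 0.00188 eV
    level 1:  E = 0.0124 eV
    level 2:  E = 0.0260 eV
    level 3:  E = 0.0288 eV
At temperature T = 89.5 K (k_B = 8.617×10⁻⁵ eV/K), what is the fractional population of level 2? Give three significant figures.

0.0330

k_BT = 8.617×10⁻⁵ × 89.5 K = 0.0077122 eV.
Eᵢ/kT = 0.24377, 1.6078, 3.3713, 3.7343.
Z = Σ e^(−Eᵢ/kT) = e^(−0.24377) + e^(−1.6078) + e^(−3.3713) + e^(−3.7343) = 0.78367 + 0.20033 + 0.034345 + 0.023890 = 1.0422.
P₂ = e^(−E₂/kT) / Z = 0.034345/1.0422 = 0.0330.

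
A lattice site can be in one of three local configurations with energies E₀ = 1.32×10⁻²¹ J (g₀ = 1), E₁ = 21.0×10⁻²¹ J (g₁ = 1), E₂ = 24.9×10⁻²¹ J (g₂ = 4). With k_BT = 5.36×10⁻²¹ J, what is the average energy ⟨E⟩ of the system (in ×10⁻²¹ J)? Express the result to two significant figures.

2.9 ×10⁻²¹ J

Eᵢ/kT = 0.2463, 3.918, 4.646.
Z = Σ gᵢe^(−Eᵢ/kT) = 1·e^(−0.2463) + 1·e^(−3.918) + 4·e^(−4.646) = 0.7817 + 0.01988 + 0.03840 = 0.8400.
⟨E⟩ = Σ Eᵢ gᵢe^(−Eᵢ/kT) / Z = (1.32·0.7817 + 21.0·0.01988 + 24.9·0.03840) / 0.8400 = 2.9 ×10⁻²¹ J.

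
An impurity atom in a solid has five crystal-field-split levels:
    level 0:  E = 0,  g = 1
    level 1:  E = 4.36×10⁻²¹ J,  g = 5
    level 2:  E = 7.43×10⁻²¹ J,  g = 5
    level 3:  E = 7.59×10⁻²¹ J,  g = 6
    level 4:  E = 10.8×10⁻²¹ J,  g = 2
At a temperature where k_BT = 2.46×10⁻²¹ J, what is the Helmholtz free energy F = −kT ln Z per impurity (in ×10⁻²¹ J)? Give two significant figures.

Eᵢ/kT = 0, 1.772, 3.020, 3.085, 4.390.
Z = Σ gᵢe^(−Eᵢ/kT) = 1·e^(−0) + 5·e^(−1.772) + 5·e^(−3.020) + 6·e^(−3.085) + 2·e^(−4.390) = 1.000 + 0.8500 + 0.2440 + 0.2744 + 0.02480 = 2.393.
F = −kT ln Z = −2.46 × ln(2.393) = −2.46 × 0.8725 = -2.1 ×10⁻²¹ J.

-2.1 ×10⁻²¹ J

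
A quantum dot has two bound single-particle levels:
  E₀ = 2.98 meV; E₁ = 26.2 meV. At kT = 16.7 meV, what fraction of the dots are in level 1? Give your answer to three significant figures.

0.199

Eᵢ/kT = 0.17844, 1.5689.
Z = Σ e^(−Eᵢ/kT) = e^(−0.17844) + e^(−1.5689) = 0.83657 + 0.20827 = 1.0448.
P₁ = e^(−E₁/kT) / Z = 0.20827/1.0448 = 0.199.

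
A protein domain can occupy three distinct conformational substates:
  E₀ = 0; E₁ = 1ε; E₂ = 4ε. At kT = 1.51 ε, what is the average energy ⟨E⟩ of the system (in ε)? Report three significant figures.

0.503 ε

Eᵢ/kT = 0, 0.66225, 2.6490.
Z = Σ e^(−Eᵢ/kT) = e^(−0) + e^(−0.66225) + e^(−2.6490) = 1.0000 + 0.51569 + 0.070722 = 1.5864.
⟨E⟩ = Σ Eᵢ e^(−Eᵢ/kT) / Z = (0·1.0000 + 1·0.51569 + 4·0.070722) / 1.5864 = 0.503 ε.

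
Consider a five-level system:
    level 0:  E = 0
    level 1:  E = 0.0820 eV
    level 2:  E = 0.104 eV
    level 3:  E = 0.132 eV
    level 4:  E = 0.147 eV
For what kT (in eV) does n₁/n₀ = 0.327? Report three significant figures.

n₁/n₀ = exp[−(E₁−E₀)/kT] = 0.327.
⇒ (E₁−E₀)/kT = ln(1/0.327) = ln(3.0581) = 1.1178.
kT = 0.0820 eV / 1.1178 = 0.0734 eV.

0.0734 eV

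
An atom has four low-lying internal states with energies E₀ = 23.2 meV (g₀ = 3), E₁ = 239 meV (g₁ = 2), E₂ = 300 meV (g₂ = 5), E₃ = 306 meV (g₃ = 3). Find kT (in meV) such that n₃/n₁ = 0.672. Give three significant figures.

n₃/n₁ = (g₃/g₁) exp[−(E₃−E₁)/kT] = 0.672.
⇒ (E₃−E₁)/kT = ln((3/2)/0.672) = ln(2.2321) = 0.80294.
kT = 67 meV / 0.80294 = 83.4 meV.

83.4 meV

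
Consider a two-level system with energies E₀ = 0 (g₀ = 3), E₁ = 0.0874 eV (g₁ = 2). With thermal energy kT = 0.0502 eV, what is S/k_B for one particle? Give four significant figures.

1.391

Eᵢ/kT = 0, 1.74104.
Z = Σ gᵢe^(−Eᵢ/kT) = 3·e^(−0) + 2·e^(−1.74104) = 3.00000 + 0.350676 = 3.35068.
⟨E⟩ = Σ EᵢPᵢ = 0.00914712 eV.
S/k_B = ln Z + ⟨E⟩/kT = ln(3.35068) + 0.00914712/0.0502 = 1.20916 + 0.182214 = 1.391.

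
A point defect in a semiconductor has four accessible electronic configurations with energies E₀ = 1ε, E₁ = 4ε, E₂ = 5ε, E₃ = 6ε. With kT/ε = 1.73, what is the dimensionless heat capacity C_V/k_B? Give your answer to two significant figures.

Eᵢ/kT = 0.5780, 2.312, 2.890, 3.468.
Z = Σ e^(−Eᵢ/kT) = e^(−0.5780) + e^(−2.312) + e^(−2.890) + e^(−3.468) = 0.5610 + 0.09906 + 0.05558 + 0.03118 = 0.7468.
⟨E⟩ = 1.904 ε, ⟨E²⟩ = 6.237 ε².
C_V/k_B = (⟨E²⟩ − ⟨E⟩²)/(kT)² = (6.237 − 3.625)/2.993 = 0.87.

0.87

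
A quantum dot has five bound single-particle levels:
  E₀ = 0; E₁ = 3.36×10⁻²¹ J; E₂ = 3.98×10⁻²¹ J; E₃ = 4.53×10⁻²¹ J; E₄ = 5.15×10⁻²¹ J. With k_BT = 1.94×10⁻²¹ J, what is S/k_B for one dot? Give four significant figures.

1.054

Eᵢ/kT = 0, 1.73196, 2.05155, 2.33505, 2.65464.
Z = Σ e^(−Eᵢ/kT) = e^(−0) + e^(−1.73196) + e^(−2.05155) + e^(−2.33505) + e^(−2.65464) = 1.00000 + 0.176937 + 0.128536 + 0.0968056 + 0.0703242 = 1.47260.
⟨E⟩ = Σ EᵢPᵢ = 1.29484 ×10⁻²¹ J.
S/k_B = ln Z + ⟨E⟩/kT = ln(1.47260) + 1.29484/1.94 = 0.387030 + 0.667443 = 1.054.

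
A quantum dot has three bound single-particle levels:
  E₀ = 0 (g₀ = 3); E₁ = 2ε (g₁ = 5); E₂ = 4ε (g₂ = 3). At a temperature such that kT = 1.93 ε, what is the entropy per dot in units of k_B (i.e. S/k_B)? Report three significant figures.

2.15

Eᵢ/kT = 0, 1.0363, 2.0725.
Z = Σ gᵢe^(−Eᵢ/kT) = 3·e^(−0) + 5·e^(−1.0363) + 3·e^(−2.0725) = 3.0000 + 1.7738 + 0.37761 = 5.1514.
⟨E⟩ = Σ EᵢPᵢ = 0.98188 ε.
S/k_B = ln Z + ⟨E⟩/kT = ln(5.1514) + 0.98188/1.93 = 1.6393 + 0.50875 = 2.15.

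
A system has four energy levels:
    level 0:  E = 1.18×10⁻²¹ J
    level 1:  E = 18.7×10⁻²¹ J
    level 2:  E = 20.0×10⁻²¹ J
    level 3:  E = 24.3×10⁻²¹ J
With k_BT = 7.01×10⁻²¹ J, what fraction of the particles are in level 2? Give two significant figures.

0.057

Eᵢ/kT = 0.1683, 2.668, 2.853, 3.466.
Z = Σ e^(−Eᵢ/kT) = e^(−0.1683) + e^(−2.668) + e^(−2.853) + e^(−3.466) = 0.8451 + 0.06939 + 0.05767 + 0.03124 = 1.003.
P₂ = e^(−E₂/kT) / Z = 0.05767/1.003 = 0.057.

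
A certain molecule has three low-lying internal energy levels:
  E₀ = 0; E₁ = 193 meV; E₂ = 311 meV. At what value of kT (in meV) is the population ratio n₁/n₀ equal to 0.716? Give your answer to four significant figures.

n₁/n₀ = exp[−(E₁−E₀)/kT] = 0.716.
⇒ (E₁−E₀)/kT = ln(1/0.716) = ln(1.39665) = 0.334077.
kT = 193 meV / 0.334077 = 577.7 meV.

577.7 meV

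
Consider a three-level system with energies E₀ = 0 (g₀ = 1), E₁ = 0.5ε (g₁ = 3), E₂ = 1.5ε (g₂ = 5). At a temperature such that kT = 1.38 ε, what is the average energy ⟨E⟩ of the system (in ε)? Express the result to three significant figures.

Eᵢ/kT = 0, 0.36232, 1.0870.
Z = Σ gᵢe^(−Eᵢ/kT) = 1·e^(−0) + 3·e^(−0.36232) + 5·e^(−1.0870) = 1.0000 + 2.0882 + 1.6861 = 4.7743.
⟨E⟩ = Σ Eᵢ gᵢe^(−Eᵢ/kT) / Z = (0·1.0000 + 0.5·2.0882 + 1.5·1.6861) / 4.7743 = 0.748 ε.

0.748 ε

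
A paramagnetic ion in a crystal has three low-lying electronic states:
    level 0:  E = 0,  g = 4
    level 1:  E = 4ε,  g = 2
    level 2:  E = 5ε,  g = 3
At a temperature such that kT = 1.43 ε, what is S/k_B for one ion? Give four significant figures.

Eᵢ/kT = 0, 2.79720, 3.49650.
Z = Σ gᵢe^(−Eᵢ/kT) = 4·e^(−0) + 2·e^(−2.79720) + 3·e^(−3.49650) = 4.00000 + 0.121961 + 0.0909098 = 4.21287.
⟨E⟩ = Σ EᵢPᵢ = 0.223694 ε.
S/k_B = ln Z + ⟨E⟩/kT = ln(4.21287) + 0.223694/1.43 = 1.43814 + 0.156429 = 1.595.

1.595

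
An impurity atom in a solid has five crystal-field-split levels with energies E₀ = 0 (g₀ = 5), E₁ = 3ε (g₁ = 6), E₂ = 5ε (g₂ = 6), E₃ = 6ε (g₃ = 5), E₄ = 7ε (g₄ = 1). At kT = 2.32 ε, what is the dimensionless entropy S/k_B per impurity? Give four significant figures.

2.661

Eᵢ/kT = 0, 1.29310, 2.15517, 2.58621, 3.01724.
Z = Σ gᵢe^(−Eᵢ/kT) = 5·e^(−0) + 6·e^(−1.29310) + 6·e^(−2.15517) + 5·e^(−2.58621) + 1·e^(−3.01724) = 5.00000 + 1.64651 + 0.695301 + 0.376525 + 0.0489361 = 7.76727.
⟨E⟩ = Σ EᵢPᵢ = 1.41848 ε.
S/k_B = ln Z + ⟨E⟩/kT = ln(7.76727) + 1.41848/2.32 = 2.04992 + 0.611414 = 2.661.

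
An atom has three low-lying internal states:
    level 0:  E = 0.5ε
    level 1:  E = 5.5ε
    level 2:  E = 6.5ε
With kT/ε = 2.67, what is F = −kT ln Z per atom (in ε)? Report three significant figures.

-0.116 ε

Eᵢ/kT = 0.18727, 2.0599, 2.4345.
Z = Σ e^(−Eᵢ/kT) = e^(−0.18727) + e^(−2.0599) + e^(−2.4345) = 0.82922 + 0.12747 + 0.087642 = 1.0443.
F = −kT ln Z = −2.67 × ln(1.0443) = −2.67 × 0.043347 = -0.116 ε.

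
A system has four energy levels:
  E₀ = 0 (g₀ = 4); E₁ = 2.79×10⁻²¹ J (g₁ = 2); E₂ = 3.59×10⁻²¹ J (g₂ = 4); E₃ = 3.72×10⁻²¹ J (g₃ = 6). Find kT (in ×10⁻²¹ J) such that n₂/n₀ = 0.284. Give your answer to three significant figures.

n₂/n₀ = (g₂/g₀) exp[−(E₂−E₀)/kT] = 0.284.
⇒ (E₂−E₀)/kT = ln((4/4)/0.284) = ln(3.5211) = 1.2588.
kT = 3.59 ×10⁻²¹ J / 1.2588 = 2.85 ×10⁻²¹ J.

2.85 ×10⁻²¹ J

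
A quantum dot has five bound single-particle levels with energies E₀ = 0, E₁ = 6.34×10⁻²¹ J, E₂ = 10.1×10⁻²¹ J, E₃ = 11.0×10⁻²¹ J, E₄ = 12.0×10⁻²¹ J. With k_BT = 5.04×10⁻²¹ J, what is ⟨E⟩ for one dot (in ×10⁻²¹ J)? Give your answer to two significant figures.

3.4 ×10⁻²¹ J

Eᵢ/kT = 0, 1.258, 2.004, 2.183, 2.381.
Z = Σ e^(−Eᵢ/kT) = e^(−0) + e^(−1.258) + e^(−2.004) + e^(−2.183) + e^(−2.381) = 1.000 + 0.2842 + 0.1348 + 0.1127 + 0.09246 = 1.624.
⟨E⟩ = Σ Eᵢ e^(−Eᵢ/kT) / Z = (0·1.000 + 6.34·0.2842 + 10.1·0.1348 + 11.0·0.1127 + 12.0·0.09246) / 1.624 = 3.4 ×10⁻²¹ J.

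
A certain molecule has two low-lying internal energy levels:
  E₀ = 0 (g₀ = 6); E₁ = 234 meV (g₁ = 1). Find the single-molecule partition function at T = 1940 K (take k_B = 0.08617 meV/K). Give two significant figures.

Z = 6.2

k_BT = 0.08617 × 1940 K = 167.2 meV.
Eᵢ/kT = 0, 1.400.
Z = Σ gᵢe^(−Eᵢ/kT) = 6·e^(−0) + 1·e^(−1.400) = 6.000 + 0.2466 = 6.247.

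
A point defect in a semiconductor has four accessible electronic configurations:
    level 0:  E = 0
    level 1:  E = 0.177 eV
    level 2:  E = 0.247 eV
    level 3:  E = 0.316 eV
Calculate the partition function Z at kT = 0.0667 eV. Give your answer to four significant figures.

Eᵢ/kT = 0, 2.65367, 3.70315, 4.73763.
Z = Σ e^(−Eᵢ/kT) = e^(−0) + e^(−2.65367) + e^(−3.70315) + e^(−4.73763) = 1.00000 + 0.0703924 + 0.0246458 + 0.00875938 = 1.10380.

Z = 1.104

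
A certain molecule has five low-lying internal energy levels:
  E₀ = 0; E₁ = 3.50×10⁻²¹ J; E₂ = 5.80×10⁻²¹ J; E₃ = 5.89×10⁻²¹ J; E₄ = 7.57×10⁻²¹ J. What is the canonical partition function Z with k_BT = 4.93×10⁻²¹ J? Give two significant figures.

Z = 2.3

Eᵢ/kT = 0, 0.7099, 1.176, 1.195, 1.535.
Z = Σ e^(−Eᵢ/kT) = e^(−0) + e^(−0.7099) + e^(−1.176) + e^(−1.195) + e^(−1.535) = 1.000 + 0.4917 + 0.3085 + 0.3027 + 0.2155 = 2.318.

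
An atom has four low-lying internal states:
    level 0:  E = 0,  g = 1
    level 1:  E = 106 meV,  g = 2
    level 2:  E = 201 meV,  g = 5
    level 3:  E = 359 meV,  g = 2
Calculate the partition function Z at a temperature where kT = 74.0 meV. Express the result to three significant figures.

Z = 1.82

Eᵢ/kT = 0, 1.4324, 2.7162, 4.8514.
Z = Σ gᵢe^(−Eᵢ/kT) = 1·e^(−0) + 2·e^(−1.4324) + 5·e^(−2.7162) + 2·e^(−4.8514) = 1.0000 + 0.47747 + 0.33063 + 0.015635 = 1.8237.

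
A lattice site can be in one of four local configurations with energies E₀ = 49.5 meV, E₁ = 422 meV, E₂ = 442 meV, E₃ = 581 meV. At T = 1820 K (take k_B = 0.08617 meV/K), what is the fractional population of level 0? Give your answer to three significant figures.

0.827

k_BT = 0.08617 × 1820 K = 156.83 meV.
Eᵢ/kT = 0.31563, 2.6908, 2.8183, 3.7046.
Z = Σ e^(−Eᵢ/kT) = e^(−0.31563) + e^(−2.6908) + e^(−2.8183) + e^(−3.7046) = 0.72933 + 0.067827 + 0.059707 + 0.024610 = 0.88147.
P₀ = e^(−E₀/kT) / Z = 0.72933/0.88147 = 0.827.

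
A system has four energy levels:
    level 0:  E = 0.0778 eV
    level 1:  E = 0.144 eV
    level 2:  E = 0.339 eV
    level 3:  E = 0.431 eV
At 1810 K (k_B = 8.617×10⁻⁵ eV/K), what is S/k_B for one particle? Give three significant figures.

1.09

k_BT = 8.617×10⁻⁵ × 1810 K = 0.15597 eV.
Eᵢ/kT = 0.49881, 0.92325, 2.1735, 2.7634.
Z = Σ e^(−Eᵢ/kT) = e^(−0.49881) + e^(−0.92325) + e^(−2.1735) + e^(−2.7634) = 0.60725 + 0.39723 + 0.11378 + 0.063077 = 1.1813.
⟨E⟩ = Σ EᵢPᵢ = 0.14408 eV.
S/k_B = ln Z + ⟨E⟩/kT = ln(1.1813) + 0.14408/0.15597 = 0.16662 + 0.92377 = 1.09.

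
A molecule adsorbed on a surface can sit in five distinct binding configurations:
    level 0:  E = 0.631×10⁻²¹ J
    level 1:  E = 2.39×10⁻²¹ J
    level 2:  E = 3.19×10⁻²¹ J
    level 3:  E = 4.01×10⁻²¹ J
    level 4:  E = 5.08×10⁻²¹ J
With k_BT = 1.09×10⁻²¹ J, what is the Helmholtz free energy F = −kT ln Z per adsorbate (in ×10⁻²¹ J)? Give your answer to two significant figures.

0.30 ×10⁻²¹ J

Eᵢ/kT = 0.5789, 2.193, 2.927, 3.679, 4.661.
Z = Σ e^(−Eᵢ/kT) = e^(−0.5789) + e^(−2.193) + e^(−2.927) + e^(−3.679) + e^(−4.661) = 0.5605 + 0.1116 + 0.05356 + 0.02525 + 0.009457 = 0.7604.
F = −kT ln Z = −1.09 × ln(0.7604) = −1.09 × -0.2739 = 0.30 ×10⁻²¹ J.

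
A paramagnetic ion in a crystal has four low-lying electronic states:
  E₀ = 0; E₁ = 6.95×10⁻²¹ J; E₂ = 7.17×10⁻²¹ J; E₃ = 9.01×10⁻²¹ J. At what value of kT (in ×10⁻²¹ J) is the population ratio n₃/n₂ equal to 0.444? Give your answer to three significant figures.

2.27 ×10⁻²¹ J

n₃/n₂ = exp[−(E₃−E₂)/kT] = 0.444.
⇒ (E₃−E₂)/kT = ln(1/0.444) = ln(2.2523) = 0.81195.
kT = 1.84 ×10⁻²¹ J / 0.81195 = 2.27 ×10⁻²¹ J.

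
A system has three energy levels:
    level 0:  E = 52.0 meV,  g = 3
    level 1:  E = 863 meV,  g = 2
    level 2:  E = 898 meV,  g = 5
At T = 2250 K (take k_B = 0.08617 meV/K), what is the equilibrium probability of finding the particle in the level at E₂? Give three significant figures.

0.0206

k_BT = 0.08617 × 2250 K = 193.88 meV.
Eᵢ/kT = 0.26821, 4.4512, 4.6317.
Z = Σ gᵢe^(−Eᵢ/kT) = 3·e^(−0.26821) + 2·e^(−4.4512) + 5·e^(−4.6317) = 2.2942 + 0.023329 + 0.048691 = 2.3662.
P₂ = g₂ e^(−E₂/kT) / Z = 0.048691/2.3662 = 0.0206.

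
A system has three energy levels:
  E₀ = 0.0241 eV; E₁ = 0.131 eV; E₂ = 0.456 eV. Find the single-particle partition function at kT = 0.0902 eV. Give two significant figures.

Eᵢ/kT = 0.2672, 1.452, 5.055.
Z = Σ e^(−Eᵢ/kT) = e^(−0.2672) + e^(−1.452) + e^(−5.055) = 0.7655 + 0.2341 + 0.006377 = 1.006.

Z = 1.0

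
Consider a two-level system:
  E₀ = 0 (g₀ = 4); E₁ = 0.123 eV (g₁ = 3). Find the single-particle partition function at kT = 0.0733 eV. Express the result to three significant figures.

Z = 4.56

Eᵢ/kT = 0, 1.6780.
Z = Σ gᵢe^(−Eᵢ/kT) = 4·e^(−0) + 3·e^(−1.6780) = 4.0000 + 0.56024 = 4.5602.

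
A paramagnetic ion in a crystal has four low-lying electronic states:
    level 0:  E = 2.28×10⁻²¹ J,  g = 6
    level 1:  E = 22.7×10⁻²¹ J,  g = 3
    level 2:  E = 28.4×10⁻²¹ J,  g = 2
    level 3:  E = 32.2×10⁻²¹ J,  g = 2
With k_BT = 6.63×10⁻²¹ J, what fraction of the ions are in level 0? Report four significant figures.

0.9679

Eᵢ/kT = 0.343891, 3.42383, 4.28356, 4.85671.
Z = Σ gᵢe^(−Eᵢ/kT) = 6·e^(−0.343891) + 3·e^(−3.42383) + 2·e^(−4.28356) + 2·e^(−4.85671) = 4.25404 + 0.0977622 + 0.0275869 + 0.0155520 = 4.39494.
P₀ = g₀ e^(−E₀/kT) / Z = 4.25404/4.39494 = 0.9679.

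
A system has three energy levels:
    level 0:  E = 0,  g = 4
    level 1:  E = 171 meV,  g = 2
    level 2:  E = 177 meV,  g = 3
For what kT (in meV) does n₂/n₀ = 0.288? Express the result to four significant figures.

n₂/n₀ = (g₂/g₀) exp[−(E₂−E₀)/kT] = 0.288.
⇒ (E₂−E₀)/kT = ln((3/4)/0.288) = ln(2.60417) = 0.957114.
kT = 177 meV / 0.957114 = 184.9 meV.

184.9 meV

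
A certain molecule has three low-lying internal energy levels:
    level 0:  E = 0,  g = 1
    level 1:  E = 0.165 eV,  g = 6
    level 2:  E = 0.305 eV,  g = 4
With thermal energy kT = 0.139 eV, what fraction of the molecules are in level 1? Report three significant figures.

Eᵢ/kT = 0, 1.1871, 2.1942.
Z = Σ gᵢe^(−Eᵢ/kT) = 1·e^(−0) + 6·e^(−1.1871) + 4·e^(−2.1942) = 1.0000 + 1.8306 + 0.44579 = 3.2764.
P₁ = g₁ e^(−E₁/kT) / Z = 1.8306/3.2764 = 0.559.

0.559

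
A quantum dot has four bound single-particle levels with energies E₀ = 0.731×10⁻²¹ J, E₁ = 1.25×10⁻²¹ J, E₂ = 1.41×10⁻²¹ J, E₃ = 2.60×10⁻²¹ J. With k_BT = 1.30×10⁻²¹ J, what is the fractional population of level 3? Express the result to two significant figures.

Eᵢ/kT = 0.5623, 0.9615, 1.085, 2.000.
Z = Σ e^(−Eᵢ/kT) = e^(−0.5623) + e^(−0.9615) + e^(−1.085) + e^(−2.000) = 0.5699 + 0.3823 + 0.3379 + 0.1353 = 1.425.
P₃ = e^(−E₃/kT) / Z = 0.1353/1.425 = 0.095.

0.095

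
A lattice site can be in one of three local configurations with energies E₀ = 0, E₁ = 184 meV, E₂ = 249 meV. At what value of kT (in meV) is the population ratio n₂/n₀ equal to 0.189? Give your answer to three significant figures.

n₂/n₀ = exp[−(E₂−E₀)/kT] = 0.189.
⇒ (E₂−E₀)/kT = ln(1/0.189) = ln(5.2910) = 1.6660.
kT = 249 meV / 1.6660 = 149 meV.

149 meV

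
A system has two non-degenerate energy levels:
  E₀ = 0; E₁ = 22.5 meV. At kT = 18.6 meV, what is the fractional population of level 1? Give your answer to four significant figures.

0.2298

Eᵢ/kT = 0, 1.20968.
Z = Σ e^(−Eᵢ/kT) = e^(−0) + e^(−1.20968) = 1.00000 + 0.298293 = 1.29829.
P₁ = e^(−E₁/kT) / Z = 0.298293/1.29829 = 0.2298.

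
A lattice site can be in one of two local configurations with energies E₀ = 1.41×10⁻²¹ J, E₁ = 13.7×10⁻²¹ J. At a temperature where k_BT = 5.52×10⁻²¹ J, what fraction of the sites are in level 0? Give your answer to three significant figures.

0.903

Eᵢ/kT = 0.25543, 2.4819.
Z = Σ e^(−Eᵢ/kT) = e^(−0.25543) + e^(−2.4819) = 0.77458 + 0.083584 = 0.85816.
P₀ = e^(−E₀/kT) / Z = 0.77458/0.85816 = 0.903.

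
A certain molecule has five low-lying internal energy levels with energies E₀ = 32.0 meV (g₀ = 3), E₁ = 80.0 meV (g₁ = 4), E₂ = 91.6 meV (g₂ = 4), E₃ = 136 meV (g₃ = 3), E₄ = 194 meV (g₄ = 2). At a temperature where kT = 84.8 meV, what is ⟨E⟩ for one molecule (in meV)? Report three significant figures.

Eᵢ/kT = 0.37736, 0.94340, 1.0802, 1.6038, 2.2877.
Z = Σ gᵢe^(−Eᵢ/kT) = 3·e^(−0.37736) + 4·e^(−0.94340) + 4·e^(−1.0802) + 3·e^(−1.6038) + 2·e^(−2.2877) = 2.0570 + 1.5572 + 1.3581 + 0.60339 + 0.20300 = 5.7787.
⟨E⟩ = Σ Eᵢ gᵢe^(−Eᵢ/kT) / Z = (32.0·2.0570 + 80.0·1.5572 + 91.6·1.3581 + 136·0.60339 + 194·0.20300) / 5.7787 = 75.5 meV.

75.5 meV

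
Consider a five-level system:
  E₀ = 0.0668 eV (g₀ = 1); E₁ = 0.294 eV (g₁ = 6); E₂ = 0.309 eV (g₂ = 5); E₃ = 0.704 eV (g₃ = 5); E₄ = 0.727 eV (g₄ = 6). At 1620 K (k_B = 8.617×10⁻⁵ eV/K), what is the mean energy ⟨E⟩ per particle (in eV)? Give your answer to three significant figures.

k_BT = 8.617×10⁻⁵ × 1620 K = 0.13960 eV.
Eᵢ/kT = 0.47851, 2.1060, 2.2135, 5.0430, 5.2077.
Z = Σ gᵢe^(−Eᵢ/kT) = 1·e^(−0.47851) + 6·e^(−2.1060) + 5·e^(−2.2135) + 5·e^(−5.0430) + 6·e^(−5.2077) = 0.61971 + 0.73034 + 0.54659 + 0.032272 + 0.032845 = 1.9618.
⟨E⟩ = Σ Eᵢ gᵢe^(−Eᵢ/kT) / Z = (0.0668·0.61971 + 0.294·0.73034 + 0.309·0.54659 + 0.704·0.032272 + 0.727·0.032845) / 1.9618 = 0.240 eV.

0.240 eV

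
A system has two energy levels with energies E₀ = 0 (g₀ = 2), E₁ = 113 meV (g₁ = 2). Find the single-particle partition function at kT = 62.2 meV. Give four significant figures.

Z = 2.325

Eᵢ/kT = 0, 1.81672.
Z = Σ gᵢe^(−Eᵢ/kT) = 2·e^(−0) + 2·e^(−1.81672) = 2.00000 + 0.325116 = 2.32512.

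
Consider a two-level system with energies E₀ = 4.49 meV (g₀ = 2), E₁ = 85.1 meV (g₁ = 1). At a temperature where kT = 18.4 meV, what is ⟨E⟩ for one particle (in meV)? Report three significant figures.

4.99 meV

Eᵢ/kT = 0.24402, 4.6250.
Z = Σ gᵢe^(−Eᵢ/kT) = 2·e^(−0.24402) + 1·e^(−4.6250) = 1.5669 + 0.0098037 = 1.5767.
⟨E⟩ = Σ Eᵢ gᵢe^(−Eᵢ/kT) / Z = (4.49·1.5669 + 85.1·0.0098037) / 1.5767 = 4.99 meV.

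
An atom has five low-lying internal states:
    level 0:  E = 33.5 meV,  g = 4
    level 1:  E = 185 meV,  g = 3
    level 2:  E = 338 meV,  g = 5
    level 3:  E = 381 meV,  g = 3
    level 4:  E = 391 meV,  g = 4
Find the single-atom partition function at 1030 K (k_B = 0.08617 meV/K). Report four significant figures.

Z = 3.316

k_BT = 0.08617 × 1030 K = 88.7551 meV.
Eᵢ/kT = 0.377443, 2.08439, 3.80823, 4.29271, 4.40538.
Z = Σ gᵢe^(−Eᵢ/kT) = 4·e^(−0.377443) + 3·e^(−2.08439) + 5·e^(−3.80823) + 3·e^(−4.29271) + 4·e^(−4.40538) = 2.74245 + 0.373149 + 0.110937 + 0.0410035 + 0.0488459 = 3.31639.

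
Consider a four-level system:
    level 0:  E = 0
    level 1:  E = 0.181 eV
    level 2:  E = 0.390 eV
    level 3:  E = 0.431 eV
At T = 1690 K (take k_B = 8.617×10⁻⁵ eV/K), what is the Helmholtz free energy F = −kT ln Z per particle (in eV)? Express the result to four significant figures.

-0.04994 eV

k_BT = 8.617×10⁻⁵ × 1690 K = 0.145627 eV.
Eᵢ/kT = 0, 1.24290, 2.67807, 2.95962.
Z = Σ e^(−Eᵢ/kT) = e^(−0) + e^(−1.24290) + e^(−2.67807) + e^(−2.95962) = 1.00000 + 0.288546 + 0.0686956 + 0.0518386 = 1.40908.
F = −kT ln Z = −0.145627 × ln(1.40908) = −0.145627 × 0.342937 = -0.04994 eV.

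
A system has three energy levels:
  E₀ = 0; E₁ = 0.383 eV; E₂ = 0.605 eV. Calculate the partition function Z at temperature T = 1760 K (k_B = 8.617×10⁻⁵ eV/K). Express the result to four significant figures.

Z = 1.099

k_BT = 8.617×10⁻⁵ × 1760 K = 0.151659 eV.
Eᵢ/kT = 0, 2.52540, 3.98921.
Z = Σ e^(−Eᵢ/kT) = e^(−0) + e^(−2.52540) + e^(−3.98921) = 1.00000 + 0.0800263 + 0.0185143 = 1.09854.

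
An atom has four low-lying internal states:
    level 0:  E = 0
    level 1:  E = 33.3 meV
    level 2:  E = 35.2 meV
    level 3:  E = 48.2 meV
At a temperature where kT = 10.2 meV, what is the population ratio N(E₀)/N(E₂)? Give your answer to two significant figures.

n₀/n₂ = exp[−(E₀−E₂)/kT] = exp(−(-35.2 meV)/(10.2 meV)) = exp(3.451) = 32.

32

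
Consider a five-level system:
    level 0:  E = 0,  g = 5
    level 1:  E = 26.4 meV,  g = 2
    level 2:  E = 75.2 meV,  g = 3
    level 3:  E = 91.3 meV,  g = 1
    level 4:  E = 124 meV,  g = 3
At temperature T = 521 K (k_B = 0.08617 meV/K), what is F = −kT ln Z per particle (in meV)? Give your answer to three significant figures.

-87.3 meV

k_BT = 0.08617 × 521 K = 44.895 meV.
Eᵢ/kT = 0, 0.58804, 1.6750, 2.0336, 2.7620.
Z = Σ gᵢe^(−Eᵢ/kT) = 5·e^(−0) + 2·e^(−0.58804) + 3·e^(−1.6750) + 1·e^(−2.0336) + 3·e^(−2.7620) = 5.0000 + 1.1108 + 0.56192 + 0.13086 + 0.18950 = 6.9931.
F = −kT ln Z = −44.895 × ln(6.9931) = −44.895 × 1.9449 = -87.3 meV.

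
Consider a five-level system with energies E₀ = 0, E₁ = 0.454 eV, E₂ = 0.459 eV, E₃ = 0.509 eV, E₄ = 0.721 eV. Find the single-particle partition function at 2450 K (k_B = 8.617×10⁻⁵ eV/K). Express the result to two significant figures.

Z = 1.4

k_BT = 8.617×10⁻⁵ × 2450 K = 0.2111 eV.
Eᵢ/kT = 0, 2.151, 2.174, 2.411, 3.415.
Z = Σ e^(−Eᵢ/kT) = e^(−0) + e^(−2.151) + e^(−2.174) + e^(−2.411) + e^(−3.415) = 1.000 + 0.1164 + 0.1137 + 0.08973 + 0.03288 = 1.353.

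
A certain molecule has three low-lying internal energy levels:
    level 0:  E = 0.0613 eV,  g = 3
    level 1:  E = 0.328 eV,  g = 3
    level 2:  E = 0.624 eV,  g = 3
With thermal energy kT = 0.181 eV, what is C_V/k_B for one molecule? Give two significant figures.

Eᵢ/kT = 0.3387, 1.812, 3.448.
Z = Σ gᵢe^(−Eᵢ/kT) = 3·e^(−0.3387) + 3·e^(−1.812) + 3·e^(−3.448) = 2.138 + 0.4900 + 0.09543 = 2.723.
⟨E⟩ = 0.1290 eV, ⟨E²⟩ = 0.03596 eV².
C_V/k_B = (⟨E²⟩ − ⟨E⟩²)/(kT)² = (0.03596 − 0.01664)/0.03276 = 0.59.

0.59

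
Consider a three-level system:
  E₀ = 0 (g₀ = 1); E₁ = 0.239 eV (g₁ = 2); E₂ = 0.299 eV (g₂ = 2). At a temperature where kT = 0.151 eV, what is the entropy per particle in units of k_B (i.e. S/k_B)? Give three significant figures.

1.23

Eᵢ/kT = 0, 1.5828, 1.9801.
Z = Σ gᵢe^(−Eᵢ/kT) = 1·e^(−0) + 2·e^(−1.5828) + 2·e^(−1.9801) = 1.0000 + 0.41080 + 0.27611 = 1.6869.
⟨E⟩ = Σ EᵢPᵢ = 0.10714 eV.
S/k_B = ln Z + ⟨E⟩/kT = ln(1.6869) + 0.10714/0.151 = 0.52289 + 0.70954 = 1.23.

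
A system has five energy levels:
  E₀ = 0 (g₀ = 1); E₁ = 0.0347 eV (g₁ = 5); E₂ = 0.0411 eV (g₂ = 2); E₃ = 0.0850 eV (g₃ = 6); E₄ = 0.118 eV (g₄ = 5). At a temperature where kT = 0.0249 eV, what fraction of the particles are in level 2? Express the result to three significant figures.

Eᵢ/kT = 0, 1.3936, 1.6506, 3.4137, 4.7390.
Z = Σ gᵢe^(−Eᵢ/kT) = 1·e^(−0) + 5·e^(−1.3936) + 2·e^(−1.6506) + 6·e^(−3.4137) + 5·e^(−4.7390) = 1.0000 + 1.2409 + 0.38387 + 0.19752 + 0.043737 = 2.8660.
P₂ = g₂ e^(−E₂/kT) / Z = 0.38387/2.8660 = 0.134.

0.134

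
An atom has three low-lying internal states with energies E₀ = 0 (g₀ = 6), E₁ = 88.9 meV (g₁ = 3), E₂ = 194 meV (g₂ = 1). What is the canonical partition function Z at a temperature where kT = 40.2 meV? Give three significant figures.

Eᵢ/kT = 0, 2.2114, 4.8259.
Z = Σ gᵢe^(−Eᵢ/kT) = 6·e^(−0) + 3·e^(−2.2114) + 1·e^(−4.8259) = 6.0000 + 0.32864 + 0.0080193 = 6.3367.

Z = 6.34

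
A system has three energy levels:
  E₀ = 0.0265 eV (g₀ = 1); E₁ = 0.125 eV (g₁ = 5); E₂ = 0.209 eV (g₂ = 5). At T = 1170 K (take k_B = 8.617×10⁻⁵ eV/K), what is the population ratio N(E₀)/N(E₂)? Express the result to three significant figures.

k_BT = 8.617×10⁻⁵ × 1170 K = 0.10082 eV.
n₀/n₂ = (g₀/g₂) exp[−(E₀−E₂)/kT] = (1/5) × exp(−(-0.1825 eV)/(0.10082 eV)) = (1/5) × exp(1.8102) = 1.22.

1.22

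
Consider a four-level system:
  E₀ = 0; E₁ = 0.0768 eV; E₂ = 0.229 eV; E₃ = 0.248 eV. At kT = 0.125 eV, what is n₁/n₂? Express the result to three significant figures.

3.38

n₁/n₂ = exp[−(E₁−E₂)/kT] = exp(−(-0.1522 eV)/(0.125 eV)) = exp(1.2176) = 3.38.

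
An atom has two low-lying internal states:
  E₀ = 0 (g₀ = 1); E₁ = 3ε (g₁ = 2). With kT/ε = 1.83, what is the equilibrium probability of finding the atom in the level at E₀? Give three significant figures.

Eᵢ/kT = 0, 1.6393.
Z = Σ gᵢe^(−Eᵢ/kT) = 1·e^(−0) + 2·e^(−1.6393) = 1.0000 + 0.38823 = 1.3882.
P₀ = g₀ e^(−E₀/kT) / Z = 1.0000/1.3882 = 0.720.

0.720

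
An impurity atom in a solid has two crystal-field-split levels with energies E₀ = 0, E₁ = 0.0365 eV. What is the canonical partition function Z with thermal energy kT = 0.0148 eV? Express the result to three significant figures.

Z = 1.08

Eᵢ/kT = 0, 2.4662.
Z = Σ e^(−Eᵢ/kT) = e^(−0) + e^(−2.4662) = 1.0000 + 0.084907 = 1.0849.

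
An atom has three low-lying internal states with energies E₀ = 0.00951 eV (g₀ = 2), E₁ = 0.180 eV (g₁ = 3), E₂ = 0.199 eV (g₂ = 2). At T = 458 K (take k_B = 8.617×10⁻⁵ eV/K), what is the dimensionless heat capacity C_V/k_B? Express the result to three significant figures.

k_BT = 8.617×10⁻⁵ × 458 K = 0.039466 eV.
Eᵢ/kT = 0.24097, 4.5609, 5.0423.
Z = Σ gᵢe^(−Eᵢ/kT) = 2·e^(−0.24097) + 3·e^(−4.5609) + 2·e^(−5.0423) = 1.5717 + 0.031358 + 0.012918 = 1.6160.
⟨E⟩ = 0.014333 eV, ⟨E²⟩ = 0.0010332 eV².
C_V/k_B = (⟨E²⟩ − ⟨E⟩²)/(kT)² = (0.0010332 − 0.00020543)/0.0015576 = 0.531.

0.531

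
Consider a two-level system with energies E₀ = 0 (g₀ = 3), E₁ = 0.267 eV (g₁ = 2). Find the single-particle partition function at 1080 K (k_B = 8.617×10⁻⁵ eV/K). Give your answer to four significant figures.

Z = 3.114

k_BT = 8.617×10⁻⁵ × 1080 K = 0.0930636 eV.
Eᵢ/kT = 0, 2.86901.
Z = Σ gᵢe^(−Eᵢ/kT) = 3·e^(−0) + 2·e^(−2.86901) = 3.00000 + 0.113510 = 3.11351.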